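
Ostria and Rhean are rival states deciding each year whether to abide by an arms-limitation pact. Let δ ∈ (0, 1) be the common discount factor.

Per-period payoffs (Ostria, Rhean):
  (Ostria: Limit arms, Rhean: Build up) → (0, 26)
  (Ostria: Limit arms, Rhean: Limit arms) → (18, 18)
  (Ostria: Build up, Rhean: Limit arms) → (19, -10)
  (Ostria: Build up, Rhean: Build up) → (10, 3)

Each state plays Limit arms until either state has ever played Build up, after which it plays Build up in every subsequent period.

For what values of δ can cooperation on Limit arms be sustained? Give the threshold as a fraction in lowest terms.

Ostria's threshold: (19−18)/(19−10) = 1/9.
Rhean's threshold: (26−18)/(26−3) = 8/23.
1/9 < 8/23, so Rhean binds and δ* = 8/23.

8/23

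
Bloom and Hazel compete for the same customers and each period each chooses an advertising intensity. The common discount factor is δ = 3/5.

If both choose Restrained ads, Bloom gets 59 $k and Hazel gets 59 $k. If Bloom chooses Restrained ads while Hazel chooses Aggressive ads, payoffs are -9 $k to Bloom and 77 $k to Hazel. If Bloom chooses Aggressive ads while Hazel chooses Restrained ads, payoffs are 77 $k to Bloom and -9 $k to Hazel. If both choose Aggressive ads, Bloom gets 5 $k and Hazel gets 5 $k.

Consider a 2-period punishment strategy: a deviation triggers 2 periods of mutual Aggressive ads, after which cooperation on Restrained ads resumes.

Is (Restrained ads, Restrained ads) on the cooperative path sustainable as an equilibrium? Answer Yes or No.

Yes

IC: δ+…+δ^2 ≥ (77−59)/(59−5) = 1/3.
At δ = 3/5: partial sum = 0.9600 ≥ 0.3333. Cooperation sustainable.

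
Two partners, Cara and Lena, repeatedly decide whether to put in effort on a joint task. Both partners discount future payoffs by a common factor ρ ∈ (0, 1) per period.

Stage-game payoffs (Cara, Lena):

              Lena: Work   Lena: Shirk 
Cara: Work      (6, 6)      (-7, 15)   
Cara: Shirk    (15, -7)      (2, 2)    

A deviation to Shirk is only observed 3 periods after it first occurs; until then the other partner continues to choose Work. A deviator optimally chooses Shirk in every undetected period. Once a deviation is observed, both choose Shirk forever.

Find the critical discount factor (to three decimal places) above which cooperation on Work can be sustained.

0.885

The best deviation is to choose Shirk for all 3 undetected periods, earning 15 each, then 2 forever once detected.
Deviation value: 15(1−ρ^3)/(1−ρ) + 2ρ^3/(1−ρ); cooperation value: 6/(1−ρ).
IC: 6 ≥ 15(1−ρ^3) + 2ρ^3 = 15 − 13ρ^3.
So ρ^3 ≥ 9/13, giving ρ ≥ (9/13)^(1/3) ≈ 0.885.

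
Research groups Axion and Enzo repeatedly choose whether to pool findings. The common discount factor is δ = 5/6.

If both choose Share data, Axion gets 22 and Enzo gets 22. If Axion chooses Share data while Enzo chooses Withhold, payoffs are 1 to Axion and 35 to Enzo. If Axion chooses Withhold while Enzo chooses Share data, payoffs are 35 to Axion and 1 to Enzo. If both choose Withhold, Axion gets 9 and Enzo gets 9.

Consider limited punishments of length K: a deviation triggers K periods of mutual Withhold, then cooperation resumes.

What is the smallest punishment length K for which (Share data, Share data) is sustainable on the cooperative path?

No profitable deviation requires (22−9)(δ+…+δ^K) ≥ 35−22, i.e. δ+…+δ^K ≥ 1 ≈ 1.0000.
With δ = 5/6, the partial sums are K=1: 0.8333, K=2: 1.5278.
K = 2 is the first length at which the sum reaches 1.0000.

2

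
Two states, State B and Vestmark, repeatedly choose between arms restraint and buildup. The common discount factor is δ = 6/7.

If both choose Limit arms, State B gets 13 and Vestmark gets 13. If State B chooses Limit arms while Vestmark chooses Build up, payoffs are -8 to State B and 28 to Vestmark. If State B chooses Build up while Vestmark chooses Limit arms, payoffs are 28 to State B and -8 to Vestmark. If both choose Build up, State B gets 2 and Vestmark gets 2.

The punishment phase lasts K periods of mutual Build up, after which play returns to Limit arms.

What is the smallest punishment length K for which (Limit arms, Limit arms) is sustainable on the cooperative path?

2

IC: δ(1−δ^K)/(1−δ) ≥ (28−13)/(13−2) = 15/11.
With δ = 6/7: need 1 − δ^K ≥ 15/11·(1−6/7)/(6/7), i.e. δ^K ≤ 0.7727.
Since (6/7)^1 = 0.8571 and (6/7)^2 = 0.7347, the smallest such K is 2.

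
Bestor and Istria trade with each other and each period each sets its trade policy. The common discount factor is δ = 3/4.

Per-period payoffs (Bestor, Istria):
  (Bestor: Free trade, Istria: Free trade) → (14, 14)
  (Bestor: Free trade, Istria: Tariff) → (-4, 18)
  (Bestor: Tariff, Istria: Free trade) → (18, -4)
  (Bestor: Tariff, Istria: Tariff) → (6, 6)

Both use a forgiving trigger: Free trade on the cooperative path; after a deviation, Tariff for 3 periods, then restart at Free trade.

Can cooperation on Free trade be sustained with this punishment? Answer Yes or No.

Comparing payoff streams over the 4 periods until play realigns: cooperate → 14(1+δ+…+δ^3); deviate → 18 + 6(δ+…+δ^3).
Cooperation is sustained iff (14−6)(δ+…+δ^3) ≥ 18−14.
δ+…+δ^3 = 3/4·(1−(3/4)^3)/(1−3/4) = 1.7344, and (18−14)/(14−6) = 0.5000.
1.7344 ≥ 0.5000, so cooperation is sustainable.

Yes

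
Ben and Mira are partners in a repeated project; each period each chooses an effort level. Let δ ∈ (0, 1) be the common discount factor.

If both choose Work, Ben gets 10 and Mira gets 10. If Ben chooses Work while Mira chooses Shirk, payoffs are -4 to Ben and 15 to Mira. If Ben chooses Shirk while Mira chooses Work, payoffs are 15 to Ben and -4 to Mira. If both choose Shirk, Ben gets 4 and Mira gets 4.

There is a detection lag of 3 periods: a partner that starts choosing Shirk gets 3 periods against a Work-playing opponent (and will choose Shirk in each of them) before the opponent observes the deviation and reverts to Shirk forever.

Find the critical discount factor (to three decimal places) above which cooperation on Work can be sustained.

The best deviation is to choose Shirk for all 3 undetected periods, earning 15 each, then 4 forever once detected.
Deviation value: 15(1−δ^3)/(1−δ) + 4δ^3/(1−δ); cooperation value: 10/(1−δ).
IC: 10 ≥ 15(1−δ^3) + 4δ^3 = 15 − 11δ^3.
So δ^3 ≥ 5/11, giving δ ≥ (5/11)^(1/3) ≈ 0.769.

0.769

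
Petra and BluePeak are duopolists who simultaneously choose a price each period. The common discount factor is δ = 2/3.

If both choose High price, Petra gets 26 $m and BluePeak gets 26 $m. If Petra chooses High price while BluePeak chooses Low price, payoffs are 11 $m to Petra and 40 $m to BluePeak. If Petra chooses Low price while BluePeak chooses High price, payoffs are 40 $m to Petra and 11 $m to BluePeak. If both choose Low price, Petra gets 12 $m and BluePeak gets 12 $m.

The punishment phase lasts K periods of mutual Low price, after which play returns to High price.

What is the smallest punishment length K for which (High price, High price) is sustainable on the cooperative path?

IC: δ(1−δ^K)/(1−δ) ≥ (40−26)/(26−12) = 1.
With δ = 2/3: need 1 − δ^K ≥ 1·(1−2/3)/(2/3), i.e. δ^K ≤ 0.5000.
Since (2/3)^1 = 0.6667 and (2/3)^2 = 0.4444, the smallest such K is 2.

2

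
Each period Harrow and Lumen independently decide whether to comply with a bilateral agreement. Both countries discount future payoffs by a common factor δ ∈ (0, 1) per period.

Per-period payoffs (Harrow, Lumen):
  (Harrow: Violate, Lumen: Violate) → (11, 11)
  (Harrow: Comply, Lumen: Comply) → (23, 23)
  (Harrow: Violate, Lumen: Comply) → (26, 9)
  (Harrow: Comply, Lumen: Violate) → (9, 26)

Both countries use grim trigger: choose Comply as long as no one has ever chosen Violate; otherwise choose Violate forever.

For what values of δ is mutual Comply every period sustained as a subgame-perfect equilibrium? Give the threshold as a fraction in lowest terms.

1/5

One-period gain from deviating is 26 − 23 = 3. The loss is 23 − 11 = 12 in every subsequent period, with present value 12·δ/(1−δ).
Deviation is unprofitable when 12·δ/(1−δ) ≥ 3, i.e. δ/(1−δ) ≥ 1/4.
Equivalently δ ≥ 3/(3+12) = 1/5.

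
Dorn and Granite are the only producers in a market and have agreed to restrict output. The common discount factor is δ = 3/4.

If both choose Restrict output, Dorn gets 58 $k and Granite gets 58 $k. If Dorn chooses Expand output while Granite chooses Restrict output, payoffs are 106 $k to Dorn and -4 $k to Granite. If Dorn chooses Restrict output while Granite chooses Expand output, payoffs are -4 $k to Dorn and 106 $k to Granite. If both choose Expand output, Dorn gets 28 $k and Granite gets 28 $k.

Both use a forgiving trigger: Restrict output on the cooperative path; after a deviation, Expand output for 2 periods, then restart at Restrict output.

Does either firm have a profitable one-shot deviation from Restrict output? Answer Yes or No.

Yes

Comparing payoff streams over the 3 periods until play realigns: cooperate → 58(1+δ+…+δ^2); deviate → 106 + 28(δ+…+δ^2).
Cooperation is sustained iff (58−28)(δ+…+δ^2) ≥ 106−58.
δ+…+δ^2 = 3/4·(1−(3/4)^2)/(1−3/4) = 1.3125, and (106−58)/(58−28) = 1.6000.
1.3125 < 1.6000, so cooperation is not sustainable.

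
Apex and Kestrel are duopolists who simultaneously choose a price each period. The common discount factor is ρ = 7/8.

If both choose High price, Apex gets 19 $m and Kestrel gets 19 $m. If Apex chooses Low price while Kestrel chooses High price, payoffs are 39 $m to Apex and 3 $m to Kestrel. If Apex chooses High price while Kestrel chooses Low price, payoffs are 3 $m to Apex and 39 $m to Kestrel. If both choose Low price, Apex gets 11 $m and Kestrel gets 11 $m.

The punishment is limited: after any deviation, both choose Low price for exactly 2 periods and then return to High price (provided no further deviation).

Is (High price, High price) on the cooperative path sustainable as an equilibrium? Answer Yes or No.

A one-shot deviation gives 39 now, then 11 for 2 periods, then back to 19.
Gain from deviating: (39−19) today; loss: (19−11) in each of the next 2 periods.
No-deviation condition: (19−11)(ρ+…+ρ^2) ≥ 39−19, i.e. ρ+…+ρ^2 ≥ 5/2.
At ρ = 7/8: ρ+…+ρ^2 = 1.6406 < 2.5000.
So cooperation is not sustainable.

No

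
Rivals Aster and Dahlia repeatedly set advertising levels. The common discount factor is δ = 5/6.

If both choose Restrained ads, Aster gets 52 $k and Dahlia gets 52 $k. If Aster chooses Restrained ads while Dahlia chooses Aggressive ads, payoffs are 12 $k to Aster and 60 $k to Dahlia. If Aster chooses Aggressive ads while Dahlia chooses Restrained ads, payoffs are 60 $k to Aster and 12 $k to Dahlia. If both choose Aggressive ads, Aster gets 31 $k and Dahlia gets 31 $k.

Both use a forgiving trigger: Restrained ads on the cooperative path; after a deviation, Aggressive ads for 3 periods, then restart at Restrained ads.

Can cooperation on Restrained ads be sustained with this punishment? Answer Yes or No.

Yes

Comparing payoff streams over the 4 periods until play realigns: cooperate → 52(1+δ+…+δ^3); deviate → 60 + 31(δ+…+δ^3).
Cooperation is sustained iff (52−31)(δ+…+δ^3) ≥ 60−52.
δ+…+δ^3 = 5/6·(1−(5/6)^3)/(1−5/6) = 2.1065, and (60−52)/(52−31) = 0.3810.
2.1065 ≥ 0.3810, so cooperation is sustainable.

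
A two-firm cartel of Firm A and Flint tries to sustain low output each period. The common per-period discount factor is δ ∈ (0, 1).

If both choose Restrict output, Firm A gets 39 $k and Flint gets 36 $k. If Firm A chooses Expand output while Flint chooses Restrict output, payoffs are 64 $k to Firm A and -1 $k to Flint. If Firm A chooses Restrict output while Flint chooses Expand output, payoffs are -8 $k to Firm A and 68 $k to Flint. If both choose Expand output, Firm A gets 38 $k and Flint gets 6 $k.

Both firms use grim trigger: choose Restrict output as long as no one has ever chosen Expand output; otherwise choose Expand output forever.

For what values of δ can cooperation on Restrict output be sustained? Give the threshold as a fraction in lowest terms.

25/26

For Firm A: deviation gain 64−39 = 25, per-period punishment loss 39−38 = 1. IC gives δ ≥ 25/26.
For Flint: gain 32, loss 30 per period, so δ ≥ 32/62 = 16/31.
The tighter constraint is Firm A's, so cooperation needs δ ≥ 25/26.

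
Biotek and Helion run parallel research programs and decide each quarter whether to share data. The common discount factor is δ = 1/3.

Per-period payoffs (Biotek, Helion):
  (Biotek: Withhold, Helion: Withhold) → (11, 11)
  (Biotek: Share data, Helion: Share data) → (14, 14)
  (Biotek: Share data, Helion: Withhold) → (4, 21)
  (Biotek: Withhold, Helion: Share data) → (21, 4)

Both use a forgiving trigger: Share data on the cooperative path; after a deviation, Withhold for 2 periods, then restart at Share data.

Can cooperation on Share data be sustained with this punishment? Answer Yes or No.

A one-shot deviation gives 21 now, then 11 for 2 periods, then back to 14.
Gain from deviating: (21−14) today; loss: (14−11) in each of the next 2 periods.
No-deviation condition: (14−11)(δ+…+δ^2) ≥ 21−14, i.e. δ+…+δ^2 ≥ 7/3.
At δ = 1/3: δ+…+δ^2 = 0.4444 < 2.3333.
So cooperation is not sustainable.

No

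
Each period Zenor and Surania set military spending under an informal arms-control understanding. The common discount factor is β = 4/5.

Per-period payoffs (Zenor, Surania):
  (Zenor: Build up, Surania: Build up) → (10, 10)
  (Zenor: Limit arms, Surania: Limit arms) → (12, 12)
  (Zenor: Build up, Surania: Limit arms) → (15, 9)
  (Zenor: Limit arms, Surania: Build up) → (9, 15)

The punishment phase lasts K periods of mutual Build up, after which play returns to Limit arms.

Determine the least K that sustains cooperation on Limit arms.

3

No profitable deviation requires (12−10)(β+…+β^K) ≥ 15−12, i.e. β+…+β^K ≥ 3/2 ≈ 1.5000.
With β = 4/5, the partial sums are K=1: 0.8000, K=2: 1.4400, K=3: 1.9520.
K = 3 is the first length at which the sum reaches 1.5000.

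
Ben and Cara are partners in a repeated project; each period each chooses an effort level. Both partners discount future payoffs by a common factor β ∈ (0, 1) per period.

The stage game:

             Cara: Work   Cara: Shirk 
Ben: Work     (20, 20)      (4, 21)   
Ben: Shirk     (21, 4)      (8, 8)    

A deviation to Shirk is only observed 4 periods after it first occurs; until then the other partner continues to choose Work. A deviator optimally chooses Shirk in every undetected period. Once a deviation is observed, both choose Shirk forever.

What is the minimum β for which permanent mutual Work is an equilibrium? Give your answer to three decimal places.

0.527

Deviating for the 4 undetected periods gains 21−20 = 1 per period over cooperation, then loses 20−8 = 12 per period forever once punishment starts.
Gain: 1(1 + β + … + β^3); loss: 12·β^4/(1−β).
No profitable deviation ⇔ 1(1−β^4) ≤ 12·β^4, i.e. β^4 ≥ 1/(1+12) = 1/13.
Hence β ≥ (1/13)^(1/4) ≈ 0.527.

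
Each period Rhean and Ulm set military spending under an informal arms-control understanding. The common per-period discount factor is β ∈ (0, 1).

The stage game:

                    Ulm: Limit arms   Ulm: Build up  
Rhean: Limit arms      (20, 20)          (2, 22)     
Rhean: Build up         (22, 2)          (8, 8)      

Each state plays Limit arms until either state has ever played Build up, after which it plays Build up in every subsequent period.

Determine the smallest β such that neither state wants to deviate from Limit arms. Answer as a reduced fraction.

1/7

20/(1−β) ≥ 22 + 8β/(1−β)
20 ≥ 22 − 14β
β ≥ 2/14 = 1/7.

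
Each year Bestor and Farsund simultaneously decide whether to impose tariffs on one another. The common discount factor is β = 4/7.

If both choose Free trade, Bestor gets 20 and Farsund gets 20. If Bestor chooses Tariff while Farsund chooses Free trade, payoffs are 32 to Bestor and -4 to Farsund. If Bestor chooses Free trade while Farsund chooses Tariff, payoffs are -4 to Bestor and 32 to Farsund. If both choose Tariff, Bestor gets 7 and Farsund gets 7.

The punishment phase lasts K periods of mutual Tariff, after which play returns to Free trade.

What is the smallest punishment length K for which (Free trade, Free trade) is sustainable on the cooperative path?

IC: β(1−β^K)/(1−β) ≥ (32−20)/(20−7) = 12/13.
With β = 4/7: need 1 − β^K ≥ 12/13·(1−4/7)/(4/7), i.e. β^K ≤ 0.3077.
Since (4/7)^2 = 0.3265 and (4/7)^3 = 0.1866, the smallest such K is 3.

3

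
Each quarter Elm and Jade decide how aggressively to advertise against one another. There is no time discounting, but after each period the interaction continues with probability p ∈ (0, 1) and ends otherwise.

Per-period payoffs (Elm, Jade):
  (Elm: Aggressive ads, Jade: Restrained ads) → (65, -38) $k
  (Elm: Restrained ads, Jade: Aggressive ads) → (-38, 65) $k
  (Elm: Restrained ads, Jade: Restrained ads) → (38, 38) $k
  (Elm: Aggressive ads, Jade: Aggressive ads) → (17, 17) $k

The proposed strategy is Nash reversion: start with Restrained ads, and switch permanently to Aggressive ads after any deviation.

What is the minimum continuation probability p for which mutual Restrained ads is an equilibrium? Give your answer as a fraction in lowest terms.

With no time discounting, the continuation probability p plays the role of the discount factor.
Grim-trigger IC: 38/(1−p) ≥ 65 + 17p/(1−p) ⇒ p ≥ (65−38)/(65−17) = 9/16.

9/16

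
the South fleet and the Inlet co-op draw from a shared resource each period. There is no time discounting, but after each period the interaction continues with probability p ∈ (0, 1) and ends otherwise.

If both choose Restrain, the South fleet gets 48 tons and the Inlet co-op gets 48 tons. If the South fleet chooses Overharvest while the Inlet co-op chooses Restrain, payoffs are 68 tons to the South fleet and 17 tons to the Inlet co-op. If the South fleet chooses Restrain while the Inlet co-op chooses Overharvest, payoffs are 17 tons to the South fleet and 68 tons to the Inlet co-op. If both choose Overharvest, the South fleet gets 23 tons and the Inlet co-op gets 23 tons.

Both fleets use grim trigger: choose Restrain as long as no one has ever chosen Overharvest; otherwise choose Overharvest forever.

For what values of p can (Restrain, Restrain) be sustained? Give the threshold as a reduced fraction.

4/9

Expected cooperation value is 48 + p·48 + p²·48 + … = 48/(1−p); deviation gives 68 + p·23/(1−p).
48 ≥ 68(1−p) + 23p ⇒ 45p ≥ 20 ⇒ p ≥ 20/45 = 4/9.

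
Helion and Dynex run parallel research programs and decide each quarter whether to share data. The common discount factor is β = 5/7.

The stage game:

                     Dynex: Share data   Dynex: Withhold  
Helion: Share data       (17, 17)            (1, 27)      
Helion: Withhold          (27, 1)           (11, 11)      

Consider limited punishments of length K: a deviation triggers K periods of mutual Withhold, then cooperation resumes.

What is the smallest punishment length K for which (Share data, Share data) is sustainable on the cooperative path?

4

IC: β(1−β^K)/(1−β) ≥ (27−17)/(17−11) = 5/3.
With β = 5/7: need 1 − β^K ≥ 5/3·(1−5/7)/(5/7), i.e. β^K ≤ 0.3333.
Since (5/7)^3 = 0.3644 and (5/7)^4 = 0.2603, the smallest such K is 4.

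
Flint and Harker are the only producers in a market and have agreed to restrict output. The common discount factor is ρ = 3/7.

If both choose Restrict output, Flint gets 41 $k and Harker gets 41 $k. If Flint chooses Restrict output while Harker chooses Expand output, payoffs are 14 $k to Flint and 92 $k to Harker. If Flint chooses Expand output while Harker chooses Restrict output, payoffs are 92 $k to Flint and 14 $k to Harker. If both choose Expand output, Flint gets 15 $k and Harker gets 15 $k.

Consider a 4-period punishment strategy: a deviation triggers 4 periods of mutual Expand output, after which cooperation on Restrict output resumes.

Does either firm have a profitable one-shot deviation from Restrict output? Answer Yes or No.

Yes

IC: ρ+…+ρ^4 ≥ (92−41)/(41−15) = 51/26.
At ρ = 3/7: partial sum = 0.7247 < 1.9615. Cooperation not sustainable.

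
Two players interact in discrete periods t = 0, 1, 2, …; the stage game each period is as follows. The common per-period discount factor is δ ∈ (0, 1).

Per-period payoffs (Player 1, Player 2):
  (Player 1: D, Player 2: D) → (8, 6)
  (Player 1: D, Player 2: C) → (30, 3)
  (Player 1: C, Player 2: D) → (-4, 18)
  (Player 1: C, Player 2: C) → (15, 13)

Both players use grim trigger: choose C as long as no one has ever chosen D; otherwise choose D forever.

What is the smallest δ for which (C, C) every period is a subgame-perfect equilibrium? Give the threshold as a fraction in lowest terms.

15/22

For Player 1: deviation gain 30−15 = 15, per-period punishment loss 15−8 = 7. IC gives δ ≥ 15/22.
For Player 2: gain 5, loss 7 per period, so δ ≥ 5/12.
The tighter constraint is Player 1's, so cooperation needs δ ≥ 15/22.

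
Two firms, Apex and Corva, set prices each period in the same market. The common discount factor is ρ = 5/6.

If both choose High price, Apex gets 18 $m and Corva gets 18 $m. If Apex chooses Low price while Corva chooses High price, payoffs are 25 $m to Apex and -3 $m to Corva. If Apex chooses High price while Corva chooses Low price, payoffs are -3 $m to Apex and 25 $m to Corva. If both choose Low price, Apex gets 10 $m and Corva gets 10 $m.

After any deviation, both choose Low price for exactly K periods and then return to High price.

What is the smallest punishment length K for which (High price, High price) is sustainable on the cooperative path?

Need Σ_{k=1}^{K} ρ^k ≥ (25−18)/(18−10) = 0.8750 at ρ = 5/6.
At K = 1 the sum is 0.8333 < 0.8750; at K = 2 it is 1.5278 ≥ 0.8750.
So the minimum punishment length is K = 2.

2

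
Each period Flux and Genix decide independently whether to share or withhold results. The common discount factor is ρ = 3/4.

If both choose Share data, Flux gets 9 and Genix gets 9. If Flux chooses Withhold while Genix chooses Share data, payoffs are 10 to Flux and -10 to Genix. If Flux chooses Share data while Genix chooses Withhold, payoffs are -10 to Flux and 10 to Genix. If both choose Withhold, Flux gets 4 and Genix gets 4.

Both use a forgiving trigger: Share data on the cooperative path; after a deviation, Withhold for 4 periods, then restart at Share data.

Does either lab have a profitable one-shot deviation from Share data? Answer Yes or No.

A one-shot deviation gives 10 now, then 4 for 4 periods, then back to 9.
Gain from deviating: (10−9) today; loss: (9−4) in each of the next 4 periods.
No-deviation condition: (9−4)(ρ+…+ρ^4) ≥ 10−9, i.e. ρ+…+ρ^4 ≥ 1/5.
At ρ = 3/4: ρ+…+ρ^4 = 2.0508 ≥ 0.2000.
So cooperation is sustainable.

No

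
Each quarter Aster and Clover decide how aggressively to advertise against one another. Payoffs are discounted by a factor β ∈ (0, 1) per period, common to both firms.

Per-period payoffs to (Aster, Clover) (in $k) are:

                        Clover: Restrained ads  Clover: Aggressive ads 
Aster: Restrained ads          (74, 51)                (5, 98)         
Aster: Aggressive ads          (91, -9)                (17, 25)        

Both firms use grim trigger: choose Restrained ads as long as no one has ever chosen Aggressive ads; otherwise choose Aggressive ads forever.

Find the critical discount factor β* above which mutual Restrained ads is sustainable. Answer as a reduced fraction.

Aster's threshold: (91−74)/(91−17) = 17/74.
Clover's threshold: (98−51)/(98−25) = 47/73.
17/74 < 47/73, so Clover binds and β* = 47/73.

47/73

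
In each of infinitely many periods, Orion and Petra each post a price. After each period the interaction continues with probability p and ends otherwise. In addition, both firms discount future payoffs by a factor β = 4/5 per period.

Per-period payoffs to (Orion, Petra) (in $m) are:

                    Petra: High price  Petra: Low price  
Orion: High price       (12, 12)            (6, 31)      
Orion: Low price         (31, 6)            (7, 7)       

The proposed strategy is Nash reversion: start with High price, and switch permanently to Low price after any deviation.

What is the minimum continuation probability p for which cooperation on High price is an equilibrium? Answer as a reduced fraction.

95/96

Expected continuation weight on next period's payoff is β·p = 4/5·p, which plays the role of the discount factor.
Cooperation requires 4/5·p ≥ (31−12)/(31−7) = 19/24, hence p ≥ 95/96.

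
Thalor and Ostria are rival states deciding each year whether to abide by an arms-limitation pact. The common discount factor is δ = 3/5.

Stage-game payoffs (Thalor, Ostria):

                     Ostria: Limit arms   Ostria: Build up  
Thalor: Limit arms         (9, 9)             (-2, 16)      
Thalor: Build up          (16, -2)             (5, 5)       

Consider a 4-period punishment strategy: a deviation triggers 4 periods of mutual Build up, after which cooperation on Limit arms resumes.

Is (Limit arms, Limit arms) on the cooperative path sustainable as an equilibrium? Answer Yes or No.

A one-shot deviation gives 16 now, then 5 for 4 periods, then back to 9.
Gain from deviating: (16−9) today; loss: (9−5) in each of the next 4 periods.
No-deviation condition: (9−5)(δ+…+δ^4) ≥ 16−9, i.e. δ+…+δ^4 ≥ 7/4.
At δ = 3/5: δ+…+δ^4 = 1.3056 < 1.7500.
So cooperation is not sustainable.

No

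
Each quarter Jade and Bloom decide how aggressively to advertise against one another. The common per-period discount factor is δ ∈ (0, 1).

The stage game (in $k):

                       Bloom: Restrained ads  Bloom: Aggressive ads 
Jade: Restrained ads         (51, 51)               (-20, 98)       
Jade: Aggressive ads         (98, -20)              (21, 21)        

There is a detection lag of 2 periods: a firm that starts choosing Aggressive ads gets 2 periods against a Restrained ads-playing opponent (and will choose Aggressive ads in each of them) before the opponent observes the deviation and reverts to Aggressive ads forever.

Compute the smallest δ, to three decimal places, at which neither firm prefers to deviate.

A deviator earns 98 for 2 periods, then 21 forever; cooperating earns 51 forever. Multiplying the IC by (1−δ):
51 ≥ 98(1−δ^2) + 21δ^2, so 77·δ^2 ≥ 47 and δ^2 ≥ 47/77.
δ ≥ (47/77)^(1/2) ≈ 0.781.

0.781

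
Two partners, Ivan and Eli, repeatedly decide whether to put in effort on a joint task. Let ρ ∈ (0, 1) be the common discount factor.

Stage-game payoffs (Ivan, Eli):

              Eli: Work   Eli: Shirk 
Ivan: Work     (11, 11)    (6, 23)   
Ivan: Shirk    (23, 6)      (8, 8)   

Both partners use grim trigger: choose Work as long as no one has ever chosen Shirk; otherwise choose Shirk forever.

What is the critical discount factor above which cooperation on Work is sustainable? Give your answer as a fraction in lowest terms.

4/5

11/(1−ρ) ≥ 23 + 8ρ/(1−ρ)
11 ≥ 23 − 15ρ
ρ ≥ 12/15 = 4/5.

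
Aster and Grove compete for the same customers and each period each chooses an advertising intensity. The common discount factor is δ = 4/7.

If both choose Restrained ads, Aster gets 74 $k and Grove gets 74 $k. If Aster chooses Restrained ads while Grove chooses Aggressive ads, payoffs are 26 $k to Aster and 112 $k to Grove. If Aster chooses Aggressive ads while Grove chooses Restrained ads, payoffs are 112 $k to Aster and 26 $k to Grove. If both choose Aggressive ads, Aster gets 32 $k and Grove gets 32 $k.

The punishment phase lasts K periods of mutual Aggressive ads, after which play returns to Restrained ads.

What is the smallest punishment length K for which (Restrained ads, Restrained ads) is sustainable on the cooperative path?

No profitable deviation requires (74−32)(δ+…+δ^K) ≥ 112−74, i.e. δ+…+δ^K ≥ 19/21 ≈ 0.9048.
With δ = 4/7, the partial sums are K=1: 0.5714, K=2: 0.8980, K=3: 1.0845.
K = 3 is the first length at which the sum reaches 0.9048.

3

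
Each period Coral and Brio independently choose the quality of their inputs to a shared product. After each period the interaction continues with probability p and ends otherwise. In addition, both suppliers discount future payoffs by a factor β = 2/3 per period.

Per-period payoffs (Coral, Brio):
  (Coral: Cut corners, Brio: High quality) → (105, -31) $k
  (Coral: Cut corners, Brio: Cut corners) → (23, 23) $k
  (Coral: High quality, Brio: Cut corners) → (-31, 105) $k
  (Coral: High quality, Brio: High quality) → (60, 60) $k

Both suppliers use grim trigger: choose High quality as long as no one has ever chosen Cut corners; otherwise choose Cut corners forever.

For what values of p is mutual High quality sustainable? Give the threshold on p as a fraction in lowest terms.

With continuation probability p and discount β, the effective per-period discount factor is βp.
Grim-trigger IC: βp ≥ (105−60)/(105−23) = 45/82.
So p ≥ (45/82)/(2/3) = 135/164.

135/164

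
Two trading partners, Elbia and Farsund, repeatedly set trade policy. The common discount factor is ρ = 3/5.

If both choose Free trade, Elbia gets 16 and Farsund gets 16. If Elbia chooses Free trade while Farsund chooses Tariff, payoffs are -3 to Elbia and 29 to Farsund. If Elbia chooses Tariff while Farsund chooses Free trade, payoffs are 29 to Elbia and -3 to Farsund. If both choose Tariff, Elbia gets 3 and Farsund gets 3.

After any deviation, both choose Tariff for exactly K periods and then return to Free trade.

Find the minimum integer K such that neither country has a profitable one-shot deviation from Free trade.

IC: ρ(1−ρ^K)/(1−ρ) ≥ (29−16)/(16−3) = 1.
With ρ = 3/5: need 1 − ρ^K ≥ 1·(1−3/5)/(3/5), i.e. ρ^K ≤ 0.3333.
Since (3/5)^2 = 0.3600 and (3/5)^3 = 0.2160, the smallest such K is 3.

3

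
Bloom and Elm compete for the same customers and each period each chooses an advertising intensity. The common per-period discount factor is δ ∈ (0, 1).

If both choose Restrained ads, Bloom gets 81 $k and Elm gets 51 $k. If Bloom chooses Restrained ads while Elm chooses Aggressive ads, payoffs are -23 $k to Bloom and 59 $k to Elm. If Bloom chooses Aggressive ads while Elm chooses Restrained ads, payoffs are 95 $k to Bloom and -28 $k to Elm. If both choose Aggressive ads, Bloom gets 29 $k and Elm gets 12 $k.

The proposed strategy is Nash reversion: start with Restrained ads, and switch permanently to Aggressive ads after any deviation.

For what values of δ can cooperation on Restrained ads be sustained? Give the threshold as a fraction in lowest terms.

7/33

Bloom: cooperation gives 81 each period; deviation gives 95 once then 29 forever.
  81/(1−δ) ≥ 95 + 29δ/(1−δ) ⇒ δ ≥ 14/66 = 7/33.
Elm: cooperation gives 51 each period; deviation gives 59 once then 12 forever.
  δ ≥ 8/47.
Both must hold, so the binding constraint is Bloom's: δ ≥ 7/33.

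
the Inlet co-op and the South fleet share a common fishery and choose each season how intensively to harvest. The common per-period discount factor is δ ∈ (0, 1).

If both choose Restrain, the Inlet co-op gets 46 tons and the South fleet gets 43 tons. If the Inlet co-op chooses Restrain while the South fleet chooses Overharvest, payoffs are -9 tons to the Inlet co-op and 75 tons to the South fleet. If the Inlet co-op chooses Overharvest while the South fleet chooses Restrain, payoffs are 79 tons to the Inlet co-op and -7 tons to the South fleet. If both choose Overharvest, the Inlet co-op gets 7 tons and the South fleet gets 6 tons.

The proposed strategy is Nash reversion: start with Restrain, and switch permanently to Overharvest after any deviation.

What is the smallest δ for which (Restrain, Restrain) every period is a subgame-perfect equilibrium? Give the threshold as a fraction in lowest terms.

For the Inlet co-op: deviation gain 79−46 = 33, per-period punishment loss 46−7 = 39. IC gives δ ≥ 33/72 = 11/24.
For the South fleet: gain 32, loss 37 per period, so δ ≥ 32/69.
The tighter constraint is the South fleet's, so cooperation needs δ ≥ 32/69.

32/69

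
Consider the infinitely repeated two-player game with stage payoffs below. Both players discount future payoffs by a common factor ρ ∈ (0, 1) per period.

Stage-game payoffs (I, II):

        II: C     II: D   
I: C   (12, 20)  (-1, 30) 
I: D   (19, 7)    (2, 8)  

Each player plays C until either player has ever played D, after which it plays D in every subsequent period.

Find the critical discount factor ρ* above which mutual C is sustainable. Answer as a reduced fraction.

For I: deviation gain 19−12 = 7, per-period punishment loss 12−2 = 10. IC gives ρ ≥ 7/17.
For II: gain 10, loss 12 per period, so ρ ≥ 10/22 = 5/11.
The tighter constraint is II's, so cooperation needs ρ ≥ 5/11.

5/11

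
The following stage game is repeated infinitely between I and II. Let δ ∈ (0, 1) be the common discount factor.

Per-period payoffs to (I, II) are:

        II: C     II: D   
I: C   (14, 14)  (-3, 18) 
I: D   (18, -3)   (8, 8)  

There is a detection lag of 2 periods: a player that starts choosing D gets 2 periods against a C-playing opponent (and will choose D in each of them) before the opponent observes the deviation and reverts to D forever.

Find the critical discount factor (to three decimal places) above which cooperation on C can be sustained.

0.632

The best deviation is to choose D for all 2 undetected periods, earning 18 each, then 8 forever once detected.
Deviation value: 18(1−δ^2)/(1−δ) + 8δ^2/(1−δ); cooperation value: 14/(1−δ).
IC: 14 ≥ 18(1−δ^2) + 8δ^2 = 18 − 10δ^2.
So δ^2 ≥ 4/10 = 2/5, giving δ ≥ (2/5)^(1/2) ≈ 0.632.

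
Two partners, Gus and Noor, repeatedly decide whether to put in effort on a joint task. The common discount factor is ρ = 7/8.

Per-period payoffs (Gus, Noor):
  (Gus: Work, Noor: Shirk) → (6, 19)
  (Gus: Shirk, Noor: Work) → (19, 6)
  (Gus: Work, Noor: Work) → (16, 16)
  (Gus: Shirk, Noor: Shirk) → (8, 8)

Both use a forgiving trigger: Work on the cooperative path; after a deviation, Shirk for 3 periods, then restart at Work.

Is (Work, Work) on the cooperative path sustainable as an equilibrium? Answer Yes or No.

Yes

A one-shot deviation gives 19 now, then 8 for 3 periods, then back to 16.
Gain from deviating: (19−16) today; loss: (16−8) in each of the next 3 periods.
No-deviation condition: (16−8)(ρ+…+ρ^3) ≥ 19−16, i.e. ρ+…+ρ^3 ≥ 3/8.
At ρ = 7/8: ρ+…+ρ^3 = 2.3105 ≥ 0.3750.
So cooperation is sustainable.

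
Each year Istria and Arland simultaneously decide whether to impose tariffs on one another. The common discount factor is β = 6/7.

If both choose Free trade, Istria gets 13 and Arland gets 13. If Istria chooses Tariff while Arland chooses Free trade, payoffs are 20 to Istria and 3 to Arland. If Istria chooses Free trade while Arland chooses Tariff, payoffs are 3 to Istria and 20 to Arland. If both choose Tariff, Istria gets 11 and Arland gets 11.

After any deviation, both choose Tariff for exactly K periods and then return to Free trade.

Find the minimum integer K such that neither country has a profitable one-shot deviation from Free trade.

6

IC: β(1−β^K)/(1−β) ≥ (20−13)/(13−11) = 7/2.
With β = 6/7: need 1 − β^K ≥ 7/2·(1−6/7)/(6/7), i.e. β^K ≤ 0.4167.
Since (6/7)^5 = 0.4627 and (6/7)^6 = 0.3966, the smallest such K is 6.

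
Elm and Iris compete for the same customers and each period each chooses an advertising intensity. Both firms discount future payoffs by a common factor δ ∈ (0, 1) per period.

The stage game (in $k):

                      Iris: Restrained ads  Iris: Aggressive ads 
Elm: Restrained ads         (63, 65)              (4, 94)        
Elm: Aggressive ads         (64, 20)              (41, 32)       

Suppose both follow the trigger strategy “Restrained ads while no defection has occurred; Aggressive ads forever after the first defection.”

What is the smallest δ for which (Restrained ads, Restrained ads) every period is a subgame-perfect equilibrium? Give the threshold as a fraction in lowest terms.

29/62

Elm: cooperation gives 63 each period; deviation gives 64 once then 41 forever.
  63/(1−δ) ≥ 64 + 41δ/(1−δ) ⇒ δ ≥ 1/23.
Iris: cooperation gives 65 each period; deviation gives 94 once then 32 forever.
  δ ≥ 29/62.
Both must hold, so the binding constraint is Iris's: δ ≥ 29/62.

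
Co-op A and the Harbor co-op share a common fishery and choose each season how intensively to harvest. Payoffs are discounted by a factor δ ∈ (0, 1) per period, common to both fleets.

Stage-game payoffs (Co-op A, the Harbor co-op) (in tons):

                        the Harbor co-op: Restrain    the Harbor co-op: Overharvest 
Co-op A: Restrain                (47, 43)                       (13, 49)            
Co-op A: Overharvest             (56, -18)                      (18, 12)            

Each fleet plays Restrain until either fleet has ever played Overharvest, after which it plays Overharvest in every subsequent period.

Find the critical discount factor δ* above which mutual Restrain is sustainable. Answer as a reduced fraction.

Co-op A: cooperation gives 47 each period; deviation gives 56 once then 18 forever.
  47/(1−δ) ≥ 56 + 18δ/(1−δ) ⇒ δ ≥ 9/38.
the Harbor co-op: cooperation gives 43 each period; deviation gives 49 once then 12 forever.
  δ ≥ 6/37.
Both must hold, so the binding constraint is Co-op A's: δ ≥ 9/38.

9/38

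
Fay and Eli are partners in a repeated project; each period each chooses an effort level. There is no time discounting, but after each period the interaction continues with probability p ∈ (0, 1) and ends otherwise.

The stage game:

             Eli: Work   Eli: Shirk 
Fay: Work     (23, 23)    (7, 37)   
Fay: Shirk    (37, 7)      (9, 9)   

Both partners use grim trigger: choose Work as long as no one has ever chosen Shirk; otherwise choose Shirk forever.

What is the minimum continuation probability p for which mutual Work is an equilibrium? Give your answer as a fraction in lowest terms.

1/2

With no time discounting, the continuation probability p plays the role of the discount factor.
Grim-trigger IC: 23/(1−p) ≥ 37 + 9p/(1−p) ⇒ p ≥ (37−23)/(37−9) = 1/2.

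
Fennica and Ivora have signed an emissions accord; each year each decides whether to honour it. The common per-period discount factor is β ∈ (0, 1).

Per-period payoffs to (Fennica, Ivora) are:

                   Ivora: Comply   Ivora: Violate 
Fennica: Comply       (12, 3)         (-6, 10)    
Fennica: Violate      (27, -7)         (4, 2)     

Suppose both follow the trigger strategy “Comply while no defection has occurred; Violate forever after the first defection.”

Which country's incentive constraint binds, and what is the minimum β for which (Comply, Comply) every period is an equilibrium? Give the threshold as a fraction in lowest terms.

For Fennica: deviation gain 27−12 = 15, per-period punishment loss 12−4 = 8. IC gives β ≥ 15/23.
For Ivora: gain 7, loss 1 per period, so β ≥ 7/8.
The tighter constraint is Ivora's, so cooperation needs β ≥ 7/8.

Ivora; β ≥ 7/8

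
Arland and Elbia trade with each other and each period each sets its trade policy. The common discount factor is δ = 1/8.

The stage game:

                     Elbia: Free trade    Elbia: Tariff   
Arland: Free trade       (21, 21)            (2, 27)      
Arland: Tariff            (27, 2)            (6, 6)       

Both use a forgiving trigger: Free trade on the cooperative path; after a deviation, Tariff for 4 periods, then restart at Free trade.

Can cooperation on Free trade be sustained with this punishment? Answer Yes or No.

IC: δ+…+δ^4 ≥ (27−21)/(21−6) = 2/5.
At δ = 1/8: partial sum = 0.1428 < 0.4000. Cooperation not sustainable.

No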